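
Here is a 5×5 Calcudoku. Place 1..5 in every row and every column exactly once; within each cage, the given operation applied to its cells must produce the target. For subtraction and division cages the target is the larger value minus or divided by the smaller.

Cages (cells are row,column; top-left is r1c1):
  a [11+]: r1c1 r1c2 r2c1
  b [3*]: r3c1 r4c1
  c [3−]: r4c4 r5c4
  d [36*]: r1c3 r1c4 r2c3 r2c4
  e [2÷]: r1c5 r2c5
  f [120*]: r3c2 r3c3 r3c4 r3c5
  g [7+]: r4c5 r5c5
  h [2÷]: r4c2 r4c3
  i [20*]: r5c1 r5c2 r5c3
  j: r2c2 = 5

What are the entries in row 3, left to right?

J is a freebie; hence r2c2 = 5.
Row 1 needs a 5, and only r1c1 is open for it.
Cage i needs product 20; hence r5c3 = 5.
In row 3, 1 can only go at r3c1, so r3c1 = 1.
1 is placed in column 1; hence r4c1 = 3.
1 is placed in column 1, so r5c1 = 4.
Cage i needs product 20, which forces r5c2 = 1.
1 is placed in row 5, which forces r5c4 = 2.
Row 5 now contains 2, which forces r5c5 = 3.
Cage a needs sum 11; hence r1c2 = 4.
Column 1 already has 4; hence r2c1 = 2.
Column 2 now contains 4, which forces r4c2 = 2.
Cage c's pair has difference 3; hence r4c4 = 5.
Cage g needs two cells with sum 7; hence r4c5 = 4.
Cage e needs two cells with quotient 2, so r1c5 = 2.
4 is placed in column 5, which forces r2c5 = 1.
Column 2 already has 2, leaving r3c2 = 3.
Cage f has product 120, so r3c3 = 2.
The 4 cells of cage f must have product 120; hence r3c4 = 4.
The 4 cells of cage f must have product 120, which forces r3c5 = 5.
Row 4 now contains 4, leaving r4c3 = 1.
1 is placed in column 3; hence r1c3 = 3.
The 4 cells of cage d must have product 36; hence r1c4 = 1.
The 4 cells of cage d must have product 36, which forces r2c3 = 4.
Column 4 already has 4, so r2c4 = 3.
Filled in: 5 4 3 1 2 / 2 5 4 3 1 / 1 3 2 4 5 / 3 2 1 5 4 / 4 1 5 2 3.

1 3 2 4 5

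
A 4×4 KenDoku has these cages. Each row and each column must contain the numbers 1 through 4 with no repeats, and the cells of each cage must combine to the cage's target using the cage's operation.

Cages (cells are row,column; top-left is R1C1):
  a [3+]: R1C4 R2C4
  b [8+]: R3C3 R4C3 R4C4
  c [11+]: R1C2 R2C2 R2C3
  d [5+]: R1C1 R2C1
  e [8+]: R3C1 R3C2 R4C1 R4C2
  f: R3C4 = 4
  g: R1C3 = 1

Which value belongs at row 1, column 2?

Cage c needs sum 11; hence R1C2 = 4.
Cage g is given, so R1C3 = 1.
1 is placed in row 1, so R1C4 = 2.
Cage c has sum 11, so R2C2 = 3.
Cage c needs sum 11; hence R2C3 = 4.
Column 4 already has 2, so R2C4 = 1.
Cage f is given; hence R3C4 = 4.
4 is placed in column 4; hence R4C4 = 3.
2 is placed in row 1, so R1C1 = 3.
1 is placed in row 2, which forces R2C1 = 2.
3 is placed in column 1, leaving R3C1 = 1.
Cage e has sum 8; hence R3C2 = 2.
The 3 cells of cage b must have sum 8, so R3C3 = 3.
Column 1 now contains 2, leaving R4C1 = 4.
The 4 cells of cage e must have sum 8, so R4C2 = 1.
3 is placed in row 4, so R4C3 = 2.
The full grid is 3 4 1 2 / 2 3 4 1 / 1 2 3 4 / 4 1 2 3.

4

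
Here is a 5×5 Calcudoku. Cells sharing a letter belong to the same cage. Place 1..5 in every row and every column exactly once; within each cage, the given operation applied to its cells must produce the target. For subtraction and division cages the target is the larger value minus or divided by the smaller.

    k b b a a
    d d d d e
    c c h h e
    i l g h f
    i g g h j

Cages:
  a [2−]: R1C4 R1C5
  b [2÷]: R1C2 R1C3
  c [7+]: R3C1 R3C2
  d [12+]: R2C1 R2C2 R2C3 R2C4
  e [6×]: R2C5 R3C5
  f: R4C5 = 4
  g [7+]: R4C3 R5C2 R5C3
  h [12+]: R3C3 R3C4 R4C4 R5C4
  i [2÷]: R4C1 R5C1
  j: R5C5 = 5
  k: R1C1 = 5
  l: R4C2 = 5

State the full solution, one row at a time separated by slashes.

Cage k is a single given cell, so R1C1 = 5.
Cage l is a single given cell; hence R4C2 = 5.
F is a freebie, leaving R4C5 = 4.
Cage j is a single given cell, so R5C5 = 5.
Row 2 needs a 3, and only R2C5 is open for it.
Column 5 already has 3, leaving R3C5 = 2.
Cage a needs two cells with difference 2, which forces R1C4 = 3.
Column 5 already has 2, which forces R1C5 = 1.
In row 4, 3 can only go at R4C3, so R4C3 = 3.
The 3 cells of cage g must have sum 7; hence R5C2 = 3.
The 3 cells of cage g must have sum 7, which forces R5C3 = 1.
The two cells of cage c must have sum 7, leaving R3C1 = 3.
Column 2 now contains 3; hence R3C2 = 4.
4 is placed in row 3; hence R3C3 = 5.
Row 3 already has 5, which forces R3C4 = 1.
1 is placed in column 4, so R4C4 = 2.
2 is placed in column 4; hence R5C4 = 4.
4 is placed in column 2, so R1C2 = 2.
Cage b's pair has quotient 2, so R1C3 = 4.
2 is placed in column 2, so R2C2 = 1.
Column 3 now contains 4, leaving R2C3 = 2.
Column 4 now contains 4, leaving R2C4 = 5.
Row 4 now contains 2, so R4C1 = 1.
Row 5 now contains 4; hence R5C1 = 2.
2 is placed in row 2, which forces R2C1 = 4.

5 2 4 3 1 / 4 1 2 5 3 / 3 4 5 1 2 / 1 5 3 2 4 / 2 3 1 4 5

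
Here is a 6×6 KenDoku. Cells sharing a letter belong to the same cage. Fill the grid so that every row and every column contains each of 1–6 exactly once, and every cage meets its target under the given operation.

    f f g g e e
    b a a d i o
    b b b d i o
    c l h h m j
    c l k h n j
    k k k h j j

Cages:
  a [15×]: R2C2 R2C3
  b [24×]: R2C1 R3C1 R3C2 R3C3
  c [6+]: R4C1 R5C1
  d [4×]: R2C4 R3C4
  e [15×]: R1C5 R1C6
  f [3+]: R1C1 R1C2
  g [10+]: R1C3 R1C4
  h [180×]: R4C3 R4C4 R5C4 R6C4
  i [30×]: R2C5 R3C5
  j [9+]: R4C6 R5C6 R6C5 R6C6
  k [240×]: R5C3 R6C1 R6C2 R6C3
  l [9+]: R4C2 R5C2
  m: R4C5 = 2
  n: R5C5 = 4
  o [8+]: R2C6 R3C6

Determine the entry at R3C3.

Cage m is given, which forces R4C5 = 2.
N is a freebie, so R5C5 = 4.
In column 3, 1 can only go at R3C3, so R3C3 = 1.
The two cells of cage d must have product 4, which forces R2C4 = 1.
Row 3 now contains 1, leaving R3C4 = 4.
The two cells of cage g must have sum 10, so R1C3 = 4.
4 is placed in column 4; hence R1C4 = 6.
Cage h needs product 180, leaving R4C3 = 6.
In row 2, 4 can only go at R2C1, so R2C1 = 4.
4 is placed in column 1, which forces R6C1 = 6.
Cage k needs product 240, which forces R6C2 = 4.
Column 2 now contains 4, leaving R4C2 = 3.
3 is placed in row 4, so R4C4 = 5.
Cage l's pair has sum 9, leaving R5C2 = 6.
Column 2 now contains 3, which forces R2C2 = 5.
Cage a needs two cells with product 15, so R2C3 = 3.
Row 2 already has 5, so R2C5 = 6.
Row 2 now contains 6; hence R2C6 = 2.
The 4 cells of cage b must have product 24, which forces R3C1 = 3.
Column 2 now contains 3; hence R3C2 = 2.
Column 5 now contains 6; hence R3C5 = 5.
Row 3 already has 5, which forces R3C6 = 6.
5 is placed in row 4, leaving R4C1 = 1.
1 is placed in row 4, leaving R4C6 = 4.
The two cells of cage c must have sum 6, leaving R5C1 = 5.
5 is placed in row 5; hence R5C3 = 2.
2 is placed in row 5; hence R5C4 = 3.
Row 5 already has 3, so R5C6 = 1.
Column 3 already has 2, leaving R6C3 = 5.
Column 4 now contains 3, so R6C4 = 2.
Row 6 already has 5, which forces R6C6 = 3.
1 is placed in column 1, leaving R1C1 = 2.
Column 2 now contains 2, so R1C2 = 1.
Column 5 now contains 5, leaving R1C5 = 3.
Column 6 now contains 3, leaving R1C6 = 5.
Row 6 already has 3, so R6C5 = 1.
The full grid is 2 1 4 6 3 5 / 4 5 3 1 6 2 / 3 2 1 4 5 6 / 1 3 6 5 2 4 / 5 6 2 3 4 1 / 6 4 5 2 1 3.

1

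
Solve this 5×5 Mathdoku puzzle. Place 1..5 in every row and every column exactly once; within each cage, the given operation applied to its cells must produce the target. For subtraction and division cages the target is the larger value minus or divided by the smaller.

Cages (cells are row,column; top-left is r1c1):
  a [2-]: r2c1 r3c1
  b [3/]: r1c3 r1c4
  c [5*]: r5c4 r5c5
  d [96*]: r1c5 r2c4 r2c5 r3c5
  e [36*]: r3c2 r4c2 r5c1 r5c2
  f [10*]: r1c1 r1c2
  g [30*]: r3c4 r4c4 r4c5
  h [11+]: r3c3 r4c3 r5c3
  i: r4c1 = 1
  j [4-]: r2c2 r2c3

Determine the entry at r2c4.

4

The 4 cells of cage d must have product 96, so r2c4 = 4.
I is a freebie; hence r4c1 = 1.
The 4 cells of cage e must have product 36, so r5c1 = 3.
The two cells of cage a must have difference 2, which forces r2c1 = 2.
Row 2 now contains 2, leaving r2c5 = 3.
The two cells of cage a must have difference 2, so r3c1 = 4.
Row 3 already has 4; hence r3c5 = 2.
2 is placed in column 5, which forces r4c5 = 5.
5 is placed in column 5, which forces r5c5 = 1.
2 is placed in column 1, which forces r1c1 = 5.
The two cells of cage f must have product 10, so r1c2 = 2.
2 is placed in column 5, so r1c5 = 4.
Cage e needs product 36, so r3c2 = 1.
Row 3 now contains 2; hence r3c3 = 5.
Cage g needs product 30; hence r3c4 = 3.
The 4 cells of cage e must have product 36; hence r4c2 = 3.
Cage g needs product 30, leaving r4c4 = 2.
1 is placed in row 5, so r5c2 = 4.
Row 5 already has 4, which forces r5c3 = 2.
1 is placed in row 5, which forces r5c4 = 5.
The two cells of cage b must have quotient 3, which forces r1c3 = 3.
Column 4 already has 3, which forces r1c4 = 1.
Column 2 already has 1, leaving r2c2 = 5.
5 is placed in column 3, which forces r2c3 = 1.
Row 4 now contains 2, leaving r4c3 = 4.
Completed grid: 5 2 3 1 4 / 2 5 1 4 3 / 4 1 5 3 2 / 1 3 4 2 5 / 3 4 2 5 1.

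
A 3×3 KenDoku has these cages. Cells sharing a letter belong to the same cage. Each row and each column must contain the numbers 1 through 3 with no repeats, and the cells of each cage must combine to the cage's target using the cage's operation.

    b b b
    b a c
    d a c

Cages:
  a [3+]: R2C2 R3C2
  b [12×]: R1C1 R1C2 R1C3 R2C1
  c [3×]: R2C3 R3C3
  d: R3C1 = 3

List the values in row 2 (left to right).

2 1 3

The 4 cells of cage b must have product 12, so R2C1 = 2.
2 is placed in row 2; hence R2C2 = 1.
1 is placed in row 2, leaving R2C3 = 3.
Cage d is a single given cell, so R3C1 = 3.
Column 2 already has 1, which forces R3C2 = 2.
Column 3 already has 3, so R3C3 = 1.
3 is placed in column 1, so R1C1 = 1.
2 is placed in column 2, so R1C2 = 3.
Column 3 already has 1; hence R1C3 = 2.
The full grid is 1 3 2 / 2 1 3 / 3 2 1.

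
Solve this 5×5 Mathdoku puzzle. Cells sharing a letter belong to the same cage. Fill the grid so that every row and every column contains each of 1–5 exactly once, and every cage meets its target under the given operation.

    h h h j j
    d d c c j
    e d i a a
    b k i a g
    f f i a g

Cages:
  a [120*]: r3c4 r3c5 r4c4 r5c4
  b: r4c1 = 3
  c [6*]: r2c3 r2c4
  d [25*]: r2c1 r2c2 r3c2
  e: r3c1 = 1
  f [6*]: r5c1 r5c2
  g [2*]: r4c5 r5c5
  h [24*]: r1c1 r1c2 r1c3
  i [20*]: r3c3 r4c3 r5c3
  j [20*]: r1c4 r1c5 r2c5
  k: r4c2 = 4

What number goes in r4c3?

The 3 cells of cage d must have product 25, leaving r2c1 = 5.
The 3 cells of cage d must have product 25, leaving r2c2 = 1.
Cage e is given, which forces r3c1 = 1.
Cage d needs product 25, which forces r3c2 = 5.
5 is placed in row 3, which forces r3c3 = 4.
Cage b is given, leaving r4c1 = 3.
Cage k is a single given cell, so r4c2 = 4.
Column 1 now contains 3; hence r5c1 = 2.
Row 5 already has 2, which forces r5c2 = 3.
Row 5 already has 2, so r5c5 = 1.
Column 1 already has 2, leaving r1c1 = 4.
Column 2 already has 3; hence r1c2 = 2.
Cage h has product 24, so r1c3 = 3.
Row 1 already has 2, leaving r1c4 = 1.
The 3 cells of cage j must have product 20, which forces r1c5 = 5.
Column 3 now contains 3, which forces r2c3 = 2.
2 is placed in row 2, which forces r2c4 = 3.
2 is placed in row 2, which forces r2c5 = 4.
3 is placed in column 4, so r3c4 = 2.
Row 3 already has 2, leaving r3c5 = 3.
The 3 cells of cage i must have product 20, leaving r4c3 = 1.
Cage a needs product 120, leaving r4c4 = 5.
1 is placed in column 5; hence r4c5 = 2.
1 is placed in row 5, leaving r5c3 = 5.
Cage a has product 120, which forces r5c4 = 4.
The full grid is 4 2 3 1 5 / 5 1 2 3 4 / 1 5 4 2 3 / 3 4 1 5 2 / 2 3 5 4 1.

1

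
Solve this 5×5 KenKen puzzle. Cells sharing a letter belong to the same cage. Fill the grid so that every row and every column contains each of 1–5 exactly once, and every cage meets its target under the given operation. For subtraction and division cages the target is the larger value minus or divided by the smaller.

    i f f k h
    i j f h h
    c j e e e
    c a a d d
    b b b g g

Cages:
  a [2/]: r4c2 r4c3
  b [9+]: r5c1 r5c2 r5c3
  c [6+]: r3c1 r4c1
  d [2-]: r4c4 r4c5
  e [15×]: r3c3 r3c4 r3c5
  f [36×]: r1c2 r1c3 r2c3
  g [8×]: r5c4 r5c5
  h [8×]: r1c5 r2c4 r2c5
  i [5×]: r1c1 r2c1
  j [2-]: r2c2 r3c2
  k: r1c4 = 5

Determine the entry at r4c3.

2

The 3 cells of cage f must have product 36, so r1c2 = 3.
Cage f has product 36, which forces r1c3 = 4.
Cage k is a single given cell, leaving r1c4 = 5.
Cage f needs product 36, which forces r2c3 = 3.
5 is placed in row 1, which forces r1c1 = 1.
1 is placed in row 1, so r1c5 = 2.
Cage i's pair has product 5; hence r2c1 = 5.
Cage b has sum 9, which forces r5c1 = 3.
2 is placed in column 5, so r5c5 = 4.
Cage h needs product 8; hence r2c4 = 4.
Column 5 now contains 4, which forces r2c5 = 1.
Row 5 now contains 4, which forces r5c4 = 2.
Row 2 already has 4; hence r2c2 = 2.
Cage j's pair has difference 2, which forces r3c2 = 4.
4 is placed in column 2, leaving r4c2 = 1.
Row 4 already has 1, leaving r4c3 = 2.
Row 4 already has 1, which forces r4c4 = 3.
Row 4 now contains 3, leaving r4c5 = 5.
1 is placed in column 2, so r5c2 = 5.
Row 5 now contains 5, so r5c3 = 1.
4 is placed in row 3, leaving r3c1 = 2.
1 is placed in column 3; hence r3c3 = 5.
3 is placed in column 4, leaving r3c4 = 1.
5 is placed in column 5, so r3c5 = 3.
2 is placed in row 4; hence r4c1 = 4.
Completed grid: 1 3 4 5 2 / 5 2 3 4 1 / 2 4 5 1 3 / 4 1 2 3 5 / 3 5 1 2 4.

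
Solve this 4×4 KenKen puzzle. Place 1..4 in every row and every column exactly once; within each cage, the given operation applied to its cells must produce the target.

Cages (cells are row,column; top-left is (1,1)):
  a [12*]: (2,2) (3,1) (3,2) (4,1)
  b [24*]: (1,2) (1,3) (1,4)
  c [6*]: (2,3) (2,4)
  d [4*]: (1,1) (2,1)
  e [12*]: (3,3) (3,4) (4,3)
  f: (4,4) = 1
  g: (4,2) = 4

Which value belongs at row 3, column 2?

2

Cage g is given, leaving (4,2) = 4.
Cage f is a single given cell, leaving (4,4) = 1.
Row 1 needs a 1, and only (1,1) is open for it.
Column 1 already has 1, leaving (2,1) = 4.
In row 2, 1 can only go at (2,2), so (2,2) = 1.
Cage a needs product 12, so (3,1) = 3.
Column 2 now contains 1, which forces (3,2) = 2.
Row 3 already has 3, which forces (3,3) = 1.
Row 3 already has 2, so (3,4) = 4.
The 4 cells of cage a must have product 12, leaving (4,1) = 2.
2 is placed in row 4, leaving (4,3) = 3.
Column 2 already has 2; hence (1,2) = 3.
Cage b has product 24, which forces (1,3) = 4.
Cage b needs product 24, leaving (1,4) = 2.
Column 3 already has 3, which forces (2,3) = 2.
Cage c's pair has product 6, leaving (2,4) = 3.
The full grid is 1 3 4 2 / 4 1 2 3 / 3 2 1 4 / 2 4 3 1.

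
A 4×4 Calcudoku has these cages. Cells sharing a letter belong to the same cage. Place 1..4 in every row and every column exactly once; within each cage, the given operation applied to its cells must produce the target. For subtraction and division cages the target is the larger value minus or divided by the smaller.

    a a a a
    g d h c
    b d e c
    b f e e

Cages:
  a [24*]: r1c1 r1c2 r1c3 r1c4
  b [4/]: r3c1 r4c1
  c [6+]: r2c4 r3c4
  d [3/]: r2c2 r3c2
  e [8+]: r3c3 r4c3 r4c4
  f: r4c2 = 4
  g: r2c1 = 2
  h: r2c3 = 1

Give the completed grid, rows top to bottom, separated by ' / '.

3 2 4 1 / 2 3 1 4 / 4 1 3 2 / 1 4 2 3

Cage g is a single given cell, leaving r2c1 = 2.
Cage h is a single given cell, leaving r2c3 = 1.
Row 2 now contains 2, leaving r2c4 = 4.
Column 4 already has 4, leaving r3c4 = 2.
F is a freebie, which forces r4c2 = 4.
Row 2 already has 1, which forces r2c2 = 3.
Cage b needs two cells with quotient 4; hence r3c1 = 4.
Cage d's pair has quotient 3, leaving r3c2 = 1.
4 is placed in row 3; hence r3c3 = 3.
Row 4 now contains 4, which forces r4c1 = 1.
Column 3 now contains 3, which forces r4c3 = 2.
1 is placed in row 4, so r4c4 = 3.
Column 1 already has 1, leaving r1c1 = 3.
Column 2 already has 1, so r1c2 = 2.
Column 3 already has 2; hence r1c3 = 4.
3 is placed in column 4, which forces r1c4 = 1.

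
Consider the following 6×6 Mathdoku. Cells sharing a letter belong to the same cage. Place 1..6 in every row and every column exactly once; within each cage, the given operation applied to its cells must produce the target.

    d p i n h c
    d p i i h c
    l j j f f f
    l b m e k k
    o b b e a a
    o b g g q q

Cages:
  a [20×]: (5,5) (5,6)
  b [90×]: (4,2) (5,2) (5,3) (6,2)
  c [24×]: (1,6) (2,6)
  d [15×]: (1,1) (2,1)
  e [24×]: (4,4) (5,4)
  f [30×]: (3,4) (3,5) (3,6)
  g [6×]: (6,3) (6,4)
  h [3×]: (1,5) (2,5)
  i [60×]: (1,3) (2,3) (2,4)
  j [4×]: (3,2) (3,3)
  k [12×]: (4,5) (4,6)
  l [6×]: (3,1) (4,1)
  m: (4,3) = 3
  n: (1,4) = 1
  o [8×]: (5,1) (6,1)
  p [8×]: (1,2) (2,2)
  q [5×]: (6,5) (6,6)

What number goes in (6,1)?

Cage n is a single given cell, so (1,4) = 1.
Row 1 already has 1; hence (1,5) = 3.
Column 5 now contains 3, leaving (2,5) = 1.
Cage m is given, so (4,3) = 3.
1 is placed in column 5; hence (6,5) = 5.
5 is placed in row 6, leaving (6,6) = 1.
3 is placed in row 1, so (1,1) = 5.
Cage d needs two cells with product 15, which forces (2,1) = 3.
The 3 cells of cage f must have product 30, which forces (3,5) = 2.
Column 5 already has 2, so (4,5) = 6.
6 is placed in row 4, which forces (4,6) = 2.
Column 5 now contains 5, which forces (5,5) = 4.
The two cells of cage a must have product 20, which forces (5,6) = 5.
Cage g needs two cells with product 6, leaving (6,3) = 2.
Cage g needs two cells with product 6, which forces (6,4) = 3.
The 3 cells of cage i must have product 60; hence (1,3) = 6.
Row 1 already has 6, so (1,6) = 4.
Cage i has product 60, which forces (2,3) = 5.
Cage i needs product 60, so (2,4) = 2.
Column 6 now contains 4, so (2,6) = 6.
The two cells of cage l must have product 6; hence (3,1) = 6.
Column 4 now contains 3, which forces (3,4) = 5.
5 is placed in column 6, which forces (3,6) = 3.
Row 4 now contains 2, which forces (4,1) = 1.
Cage b has product 90, leaving (4,2) = 5.
6 is placed in row 4, so (4,4) = 4.
4 is placed in row 5, which forces (5,1) = 2.
The 4 cells of cage b must have product 90, so (5,2) = 3.
The 4 cells of cage b must have product 90, so (5,3) = 1.
4 is placed in row 5; hence (5,4) = 6.
Row 6 now contains 2, which forces (6,1) = 4.
Row 6 already has 3, so (6,2) = 6.
4 is placed in row 1, which forces (1,2) = 2.
2 is placed in row 2; hence (2,2) = 4.
Cage j needs two cells with product 4, which forces (3,2) = 1.
Column 3 already has 1; hence (3,3) = 4.
Filled in: 5 2 6 1 3 4 / 3 4 5 2 1 6 / 6 1 4 5 2 3 / 1 5 3 4 6 2 / 2 3 1 6 4 5 / 4 6 2 3 5 1.

4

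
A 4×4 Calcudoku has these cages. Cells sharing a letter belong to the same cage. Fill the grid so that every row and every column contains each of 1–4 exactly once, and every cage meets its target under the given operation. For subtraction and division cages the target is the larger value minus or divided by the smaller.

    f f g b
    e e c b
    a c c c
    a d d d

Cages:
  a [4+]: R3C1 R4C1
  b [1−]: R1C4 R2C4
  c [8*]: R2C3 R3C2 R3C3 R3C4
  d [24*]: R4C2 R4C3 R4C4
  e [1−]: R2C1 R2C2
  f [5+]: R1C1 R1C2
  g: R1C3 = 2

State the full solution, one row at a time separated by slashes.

Cage g is given, which forces R1C3 = 2.
Cage c has product 8; hence R2C3 = 1.
Column 3 already has 2, which forces R3C3 = 4.
4 is placed in column 3, so R4C3 = 3.
Cage a needs two cells with sum 4; hence R3C1 = 3.
Row 4 now contains 3; hence R4C1 = 1.
1 is placed in column 1, which forces R1C1 = 4.
The two cells of cage f must have sum 5, so R1C2 = 1.
Row 1 now contains 1, which forces R1C4 = 3.
Column 1 now contains 4, leaving R2C1 = 2.
Cage e's pair has difference 1; hence R2C2 = 3.
2 is placed in row 2, which forces R2C4 = 4.
Column 2 already has 1, leaving R3C2 = 2.
2 is placed in row 3, so R3C4 = 1.
Column 2 now contains 2, leaving R4C2 = 4.
Column 4 now contains 4; hence R4C4 = 2.

4 1 2 3 / 2 3 1 4 / 3 2 4 1 / 1 4 3 2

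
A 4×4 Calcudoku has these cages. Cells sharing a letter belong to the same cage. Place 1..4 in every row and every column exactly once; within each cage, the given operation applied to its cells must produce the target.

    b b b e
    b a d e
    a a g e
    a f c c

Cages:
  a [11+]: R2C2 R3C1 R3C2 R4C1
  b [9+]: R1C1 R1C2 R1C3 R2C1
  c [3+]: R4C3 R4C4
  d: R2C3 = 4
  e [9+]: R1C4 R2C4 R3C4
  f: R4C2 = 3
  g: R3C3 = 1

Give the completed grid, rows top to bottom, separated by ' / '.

D is a freebie; hence R2C3 = 4.
Cage g is given, which forces R3C3 = 1.
Cage f is given, so R4C2 = 3.
Column 3 now contains 1, leaving R4C3 = 2.
Row 4 already has 2, leaving R4C4 = 1.
Column 3 now contains 2, leaving R1C3 = 3.
Cage a has sum 11; hence R2C2 = 1.
The 4 cells of cage a must have sum 11, which forces R3C1 = 2.
The 4 cells of cage a must have sum 11, which forces R3C2 = 4.
Row 3 now contains 4, leaving R3C4 = 3.
1 is placed in row 4; hence R4C1 = 4.
Column 1 now contains 4; hence R1C1 = 1.
Column 2 already has 1, so R1C2 = 2.
Cage e needs sum 9, so R1C4 = 4.
Row 2 now contains 1; hence R2C1 = 3.
Column 4 now contains 3; hence R2C4 = 2.

1 2 3 4 / 3 1 4 2 / 2 4 1 3 / 4 3 2 1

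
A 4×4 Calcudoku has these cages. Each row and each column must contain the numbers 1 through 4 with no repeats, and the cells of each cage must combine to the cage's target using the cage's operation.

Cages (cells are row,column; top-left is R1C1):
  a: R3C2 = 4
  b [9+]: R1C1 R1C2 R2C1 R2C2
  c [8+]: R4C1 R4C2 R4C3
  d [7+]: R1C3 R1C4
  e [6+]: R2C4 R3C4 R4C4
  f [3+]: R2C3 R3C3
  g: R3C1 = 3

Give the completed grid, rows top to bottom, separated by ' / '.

2 1 3 4 / 4 2 1 3 / 3 4 2 1 / 1 3 4 2

G is a freebie; hence R3C1 = 3.
Cage a is a single given cell, which forces R3C2 = 4.
The only place for 4 in row 2 is R2C1.
4 is placed in column 1; hence R4C1 = 1.
Cage c needs sum 8, so R4C2 = 3.
Cage c has sum 8, so R4C3 = 4.
Row 4 already has 3, which forces R4C4 = 2.
1 is placed in column 1, so R1C1 = 2.
Column 2 now contains 3, so R1C2 = 1.
4 is placed in column 3, so R1C3 = 3.
The two cells of cage d must have sum 7; hence R1C4 = 4.
Cage b needs sum 9, so R2C2 = 2.
Row 2 already has 2, which forces R2C3 = 1.
Cage e has sum 6, so R2C4 = 3.
Column 3 already has 1, so R3C3 = 2.
Column 4 now contains 2, leaving R3C4 = 1.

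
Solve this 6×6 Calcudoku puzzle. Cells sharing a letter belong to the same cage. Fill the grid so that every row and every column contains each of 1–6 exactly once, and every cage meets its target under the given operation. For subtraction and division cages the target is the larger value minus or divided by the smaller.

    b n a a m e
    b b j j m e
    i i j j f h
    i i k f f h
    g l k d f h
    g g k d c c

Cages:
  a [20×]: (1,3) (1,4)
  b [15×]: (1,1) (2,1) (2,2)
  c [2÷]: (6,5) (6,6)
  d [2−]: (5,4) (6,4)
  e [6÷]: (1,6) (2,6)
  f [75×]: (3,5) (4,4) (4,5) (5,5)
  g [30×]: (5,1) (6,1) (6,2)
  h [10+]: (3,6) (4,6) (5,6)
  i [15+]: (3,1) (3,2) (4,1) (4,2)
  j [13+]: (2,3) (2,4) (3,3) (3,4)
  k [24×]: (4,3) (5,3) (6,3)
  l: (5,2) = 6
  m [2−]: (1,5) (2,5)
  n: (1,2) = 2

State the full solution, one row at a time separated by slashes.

3 2 5 4 6 1 / 1 5 3 2 4 6 / 4 1 2 6 5 3 / 6 4 1 5 3 2 / 2 6 4 3 1 5 / 5 3 6 1 2 4

Cage n is given, which forces (1,2) = 2.
The 4 cells of cage f must have product 75, so (4,4) = 5.
Cage l is given, so (5,2) = 6.
Cage a's pair has product 20; hence (1,3) = 5.
5 is placed in column 4, leaving (1,4) = 4.
In column 5, 2 can only go at (6,5), so (6,5) = 2.
Column 5 needs a 4, and only (2,5) is open for it.
The two cells of cage m must have difference 2, leaving (1,5) = 6.
Row 1 now contains 6, leaving (1,6) = 1.
Column 6 already has 1, which forces (2,6) = 6.
Column 6 already has 1, leaving (6,6) = 4.
Row 1 already has 1, so (1,1) = 3.
Row 5 needs a 4, and only (5,3) is open for it.
In column 4, 6 can only go at (3,4), so (3,4) = 6.
In row 2, 2 can only go at (2,4), so (2,4) = 2.
Cage j needs sum 13, which forces (2,3) = 3.
The 4 cells of cage j must have sum 13, so (3,3) = 2.
The only place for 4 in row 3 is (3,1).
Cage i has sum 15, so (4,2) = 4.
In column 2, 3 can only go at (6,2), so (6,2) = 3.
Cage g has product 30, leaving (5,1) = 2.
Cage d's pair has difference 2, leaving (5,4) = 3.
Row 5 already has 3; hence (5,6) = 5.
Cage g has product 30; hence (6,1) = 5.
Row 6 now contains 3, leaving (6,4) = 1.
Column 1 now contains 5, so (2,1) = 1.
Cage b needs product 15, leaving (2,2) = 5.
The 4 cells of cage i must have sum 15, so (3,2) = 1.
Cage f needs product 75; hence (3,5) = 5.
Column 6 now contains 5, so (3,6) = 3.
2 is placed in column 1, which forces (4,1) = 6.
Cage k has product 24, which forces (4,3) = 1.
Cage f has product 75; hence (4,5) = 3.
The 3 cells of cage h must have sum 10, leaving (4,6) = 2.
Row 5 now contains 5, so (5,5) = 1.
Row 6 now contains 1, leaving (6,3) = 6.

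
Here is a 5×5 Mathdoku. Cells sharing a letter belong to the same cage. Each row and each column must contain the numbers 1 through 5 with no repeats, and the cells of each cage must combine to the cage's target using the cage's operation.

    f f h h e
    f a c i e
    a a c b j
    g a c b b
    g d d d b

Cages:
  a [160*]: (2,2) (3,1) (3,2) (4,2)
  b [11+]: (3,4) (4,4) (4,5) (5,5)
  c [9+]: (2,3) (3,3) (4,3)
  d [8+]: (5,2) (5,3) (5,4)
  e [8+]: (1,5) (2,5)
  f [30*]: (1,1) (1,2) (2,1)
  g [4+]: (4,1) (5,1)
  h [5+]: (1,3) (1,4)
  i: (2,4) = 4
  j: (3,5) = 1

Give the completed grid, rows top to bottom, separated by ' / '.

2 3 4 1 5 / 5 2 1 4 3 / 4 5 3 2 1 / 1 4 5 3 2 / 3 1 2 5 4

Cage i is given, so (2,4) = 4.
Cage a has product 160, leaving (3,1) = 4.
J is a freebie; hence (3,5) = 1.
Cage a has product 160; hence (4,2) = 4.
The only place for 1 in row 1 is (1,4).
The two cells of cage h must have sum 5, which forces (1,3) = 4.
Cage b needs sum 11; hence (3,4) = 2.
1 is placed in column 4, so (4,4) = 3.
Cage b has sum 11, leaving (4,5) = 2.
Column 4 already has 3, leaving (5,4) = 5.
Cage b needs sum 11, leaving (5,5) = 4.
Cage a needs product 160, so (2,2) = 2.
Row 3 already has 2, leaving (3,2) = 5.
5 is placed in row 3, leaving (3,3) = 3.
Row 4 already has 3, leaving (4,1) = 1.
Row 4 now contains 1, leaving (4,3) = 5.
Cage g needs two cells with sum 4, so (5,1) = 3.
Column 2 now contains 2, so (5,2) = 1.
1 is placed in row 5, so (5,3) = 2.
The 3 cells of cage f must have product 30, so (1,1) = 2.
5 is placed in column 2, leaving (1,2) = 3.
Row 1 already has 3, leaving (1,5) = 5.
Column 1 already has 3, so (2,1) = 5.
Column 3 already has 5, leaving (2,3) = 1.
5 is placed in column 5, so (2,5) = 3.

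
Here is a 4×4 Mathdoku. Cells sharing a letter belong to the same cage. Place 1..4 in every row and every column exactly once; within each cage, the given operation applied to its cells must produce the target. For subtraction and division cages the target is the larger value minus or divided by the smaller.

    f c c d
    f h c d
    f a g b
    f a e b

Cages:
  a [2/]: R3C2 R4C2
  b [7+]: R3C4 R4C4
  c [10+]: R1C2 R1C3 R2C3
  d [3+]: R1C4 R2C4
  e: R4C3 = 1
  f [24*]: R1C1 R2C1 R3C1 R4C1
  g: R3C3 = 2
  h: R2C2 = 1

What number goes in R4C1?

3

Cage h is given, so R2C2 = 1.
Row 2 already has 1, leaving R2C4 = 2.
Cage g is a single given cell, which forces R3C3 = 2.
Cage e is a single given cell, leaving R4C3 = 1.
Cage c has sum 10, which forces R1C2 = 3.
Column 3 already has 2; hence R1C3 = 4.
Column 4 now contains 2; hence R1C4 = 1.
Cage c needs sum 10, which forces R2C3 = 3.
2 is placed in row 3, leaving R3C2 = 4.
Row 3 already has 4; hence R3C4 = 3.
Cage a's pair has quotient 2; hence R4C2 = 2.
3 is placed in column 4, leaving R4C4 = 4.
Row 1 already has 1, so R1C1 = 2.
Row 2 already has 3, which forces R2C1 = 4.
Row 3 already has 3, so R3C1 = 1.
Row 4 already has 4; hence R4C1 = 3.
The full grid is 2 3 4 1 / 4 1 3 2 / 1 4 2 3 / 3 2 1 4.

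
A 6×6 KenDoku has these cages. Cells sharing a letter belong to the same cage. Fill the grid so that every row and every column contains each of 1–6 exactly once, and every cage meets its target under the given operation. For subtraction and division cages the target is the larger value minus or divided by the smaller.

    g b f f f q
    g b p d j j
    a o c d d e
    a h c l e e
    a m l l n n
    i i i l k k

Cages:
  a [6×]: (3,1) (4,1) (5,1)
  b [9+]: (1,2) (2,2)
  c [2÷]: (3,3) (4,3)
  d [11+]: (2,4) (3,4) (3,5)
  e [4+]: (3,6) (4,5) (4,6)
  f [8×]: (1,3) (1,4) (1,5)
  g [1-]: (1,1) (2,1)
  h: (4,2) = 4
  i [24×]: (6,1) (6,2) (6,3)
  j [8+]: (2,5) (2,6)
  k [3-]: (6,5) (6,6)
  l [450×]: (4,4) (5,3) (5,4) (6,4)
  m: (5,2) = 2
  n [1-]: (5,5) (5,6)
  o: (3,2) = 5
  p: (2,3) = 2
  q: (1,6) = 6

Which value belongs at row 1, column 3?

1

Cage q is a single given cell, so (1,6) = 6.
P is a freebie, so (2,3) = 2.
Cage o is a single given cell; hence (3,2) = 5.
Cage e needs sum 4; hence (3,6) = 1.
Cage h is given, which forces (4,2) = 4.
Cage e needs sum 4, which forces (4,5) = 1.
Cage e needs sum 4, so (4,6) = 2.
Cage m is given, which forces (5,2) = 2.
Cage l needs product 450; hence (5,3) = 5.
4 is placed in column 2, which forces (1,2) = 3.
The two cells of cage b must have sum 9, so (2,2) = 6.
The 3 cells of cage a must have product 6, which forces (3,1) = 2.
Row 4 already has 2; hence (4,1) = 3.
Row 4 already has 3, leaving (4,3) = 6.
6 is placed in row 4; hence (4,4) = 5.
The 3 cells of cage a must have product 6; hence (5,1) = 1.
Column 2 already has 6, leaving (6,2) = 1.
1 is placed in row 6, so (6,3) = 4.
4 is placed in column 3, which forces (1,3) = 1.
Column 3 already has 6, so (3,3) = 3.
Row 6 now contains 4, so (6,1) = 6.
Row 6 now contains 6; hence (6,4) = 3.
Row 6 now contains 6, so (6,5) = 2.
Row 6 now contains 3, which forces (6,6) = 5.
The 3 cells of cage f must have product 8; hence (1,4) = 2.
Column 5 now contains 2, leaving (1,5) = 4.
Cage d needs sum 11, so (2,4) = 1.
Cage j needs two cells with sum 8, which forces (2,5) = 5.
Column 6 now contains 5; hence (2,6) = 3.
Column 5 already has 4, leaving (3,5) = 6.
Column 4 now contains 3, so (5,4) = 6.
Column 5 already has 4, which forces (5,5) = 3.
Column 6 now contains 3; hence (5,6) = 4.
4 is placed in row 1, so (1,1) = 5.
Row 2 now contains 5, which forces (2,1) = 4.
6 is placed in row 3, so (3,4) = 4.
Filled in: 5 3 1 2 4 6 / 4 6 2 1 5 3 / 2 5 3 4 6 1 / 3 4 6 5 1 2 / 1 2 5 6 3 4 / 6 1 4 3 2 5.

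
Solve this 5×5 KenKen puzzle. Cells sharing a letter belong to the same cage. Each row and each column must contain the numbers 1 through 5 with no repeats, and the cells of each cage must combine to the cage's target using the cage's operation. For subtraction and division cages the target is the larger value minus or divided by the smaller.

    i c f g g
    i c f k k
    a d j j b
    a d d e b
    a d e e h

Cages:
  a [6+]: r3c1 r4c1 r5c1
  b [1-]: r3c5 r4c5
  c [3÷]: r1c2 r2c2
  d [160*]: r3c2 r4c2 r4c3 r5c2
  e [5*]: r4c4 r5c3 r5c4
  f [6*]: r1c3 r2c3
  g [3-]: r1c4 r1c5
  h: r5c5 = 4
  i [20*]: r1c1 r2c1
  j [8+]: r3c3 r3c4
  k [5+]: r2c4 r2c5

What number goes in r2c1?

The 4 cells of cage d must have product 160, so r4c3 = 4.
Cage e needs product 5, so r4c4 = 1.
Cage e needs product 5, so r5c3 = 1.
The 3 cells of cage e must have product 5, which forces r5c4 = 5.
H is a freebie; hence r5c5 = 4.
Cage a needs sum 6, so r3c1 = 1.
Cage d has product 160, so r3c2 = 4.
Cage j's pair has sum 8, leaving r3c3 = 5.
Column 4 now contains 5, leaving r3c4 = 3.
Row 3 already has 3, leaving r3c5 = 2.
Cage d has product 160, so r4c2 = 5.
Column 5 now contains 2, so r4c5 = 3.
Row 5 now contains 4, which forces r5c2 = 2.
Cage k needs two cells with sum 5, leaving r2c4 = 4.
3 is placed in column 5, leaving r2c5 = 1.
Row 4 already has 3, leaving r4c1 = 2.
Row 5 now contains 2; hence r5c1 = 3.
Cage i's pair has product 20, so r1c1 = 4.
The two cells of cage c must have quotient 3, so r1c2 = 1.
Column 4 already has 4, leaving r1c4 = 2.
Column 5 already has 1, which forces r1c5 = 5.
Row 2 already has 4, which forces r2c1 = 5.
Row 2 now contains 1, which forces r2c2 = 3.
Row 2 now contains 3, leaving r2c3 = 2.
Row 1 now contains 2; hence r1c3 = 3.
Completed grid: 4 1 3 2 5 / 5 3 2 4 1 / 1 4 5 3 2 / 2 5 4 1 3 / 3 2 1 5 4.

5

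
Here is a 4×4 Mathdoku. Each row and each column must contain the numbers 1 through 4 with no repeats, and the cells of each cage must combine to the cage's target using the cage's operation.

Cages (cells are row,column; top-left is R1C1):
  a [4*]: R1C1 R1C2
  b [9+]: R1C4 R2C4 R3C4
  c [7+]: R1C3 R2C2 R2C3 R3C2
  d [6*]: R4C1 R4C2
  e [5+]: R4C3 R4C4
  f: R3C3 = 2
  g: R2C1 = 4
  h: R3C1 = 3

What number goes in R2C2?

2

Cage g is given, which forces R2C1 = 4.
Cage h is a single given cell, so R3C1 = 3.
Cage f is a single given cell, which forces R3C3 = 2.
Row 3 already has 2; hence R3C4 = 4.
Column 1 now contains 3, leaving R4C1 = 2.
2 is placed in row 4, so R4C2 = 3.
3 is placed in row 4, leaving R4C4 = 1.
Column 1 now contains 4, leaving R1C1 = 1.
Cage a's pair has product 4, so R1C2 = 4.
1 is placed in row 1, which forces R1C3 = 3.
Row 1 now contains 3, which forces R1C4 = 2.
The 4 cells of cage c must have sum 7, which forces R2C2 = 2.
Column 3 now contains 3; hence R2C3 = 1.
Column 4 now contains 2, which forces R2C4 = 3.
Row 3 already has 2, which forces R3C2 = 1.
Row 4 now contains 1, so R4C3 = 4.
Filled in: 1 4 3 2 / 4 2 1 3 / 3 1 2 4 / 2 3 4 1.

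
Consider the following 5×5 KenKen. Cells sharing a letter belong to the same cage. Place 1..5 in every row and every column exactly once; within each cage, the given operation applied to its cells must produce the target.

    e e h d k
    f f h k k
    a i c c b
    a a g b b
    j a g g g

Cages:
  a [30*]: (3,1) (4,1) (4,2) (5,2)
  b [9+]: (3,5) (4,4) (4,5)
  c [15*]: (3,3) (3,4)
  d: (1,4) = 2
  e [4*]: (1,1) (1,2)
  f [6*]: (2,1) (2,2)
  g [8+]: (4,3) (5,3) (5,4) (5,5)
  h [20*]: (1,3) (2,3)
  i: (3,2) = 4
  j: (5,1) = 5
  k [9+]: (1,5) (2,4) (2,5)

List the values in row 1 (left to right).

4 1 5 2 3

Cage d is a single given cell, leaving (1,4) = 2.
Cage i is a single given cell, leaving (3,2) = 4.
J is a freebie, leaving (5,1) = 5.
Cage e needs two cells with product 4, which forces (1,1) = 4.
Column 2 already has 4, so (1,2) = 1.
4 is placed in row 1; hence (1,3) = 5.
Row 1 already has 5; hence (1,5) = 3.
5 is placed in column 3, leaving (2,3) = 4.
5 is placed in column 3; hence (3,3) = 3.
Row 3 now contains 3, so (3,4) = 5.
The 4 cells of cage a must have product 30; hence (4,2) = 5.
The 3 cells of cage k must have sum 9, which forces (2,4) = 1.
Cage k needs sum 9, leaving (2,5) = 5.
The 3 cells of cage b must have sum 9, which forces (3,5) = 2.
The 3 cells of cage b must have sum 9, leaving (4,4) = 3.
Cage b has sum 9; hence (4,5) = 4.
3 is placed in column 4; hence (5,4) = 4.
4 is placed in column 5, so (5,5) = 1.
Row 3 already has 2, leaving (3,1) = 1.
The 4 cells of cage a must have product 30; hence (4,1) = 2.
Cage g has sum 8, so (4,3) = 1.
The 4 cells of cage a must have product 30, which forces (5,2) = 3.
1 is placed in row 5, so (5,3) = 2.
Column 1 already has 2, so (2,1) = 3.
3 is placed in column 2, so (2,2) = 2.
Completed grid: 4 1 5 2 3 / 3 2 4 1 5 / 1 4 3 5 2 / 2 5 1 3 4 / 5 3 2 4 1.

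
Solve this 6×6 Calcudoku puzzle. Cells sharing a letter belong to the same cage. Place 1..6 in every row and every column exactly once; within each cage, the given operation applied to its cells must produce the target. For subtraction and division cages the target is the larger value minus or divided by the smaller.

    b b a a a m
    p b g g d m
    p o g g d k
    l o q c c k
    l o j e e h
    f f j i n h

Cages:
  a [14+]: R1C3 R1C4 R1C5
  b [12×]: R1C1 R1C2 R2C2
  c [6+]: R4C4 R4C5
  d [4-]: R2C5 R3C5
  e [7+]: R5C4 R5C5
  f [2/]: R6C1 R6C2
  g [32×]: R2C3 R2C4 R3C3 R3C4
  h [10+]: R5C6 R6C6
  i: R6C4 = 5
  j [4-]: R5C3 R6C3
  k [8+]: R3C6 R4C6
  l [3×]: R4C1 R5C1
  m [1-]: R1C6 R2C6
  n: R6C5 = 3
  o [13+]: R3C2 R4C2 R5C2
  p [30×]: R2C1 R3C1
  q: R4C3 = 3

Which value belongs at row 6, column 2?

4

Q is a freebie, so R4C3 = 3.
Cage i is a single given cell, leaving R6C4 = 5.
Cage n is a single given cell, which forces R6C5 = 3.
The 3 cells of cage a must have sum 14, so R1C4 = 3.
Row 4 already has 3; hence R4C1 = 1.
The two cells of cage l must have product 3, leaving R5C1 = 3.
The only place for 6 in column 4 is R5C4.
Cage e needs two cells with sum 7, which forces R5C5 = 1.
6 is placed in row 5; hence R5C6 = 4.
Cage h's pair has sum 10, leaving R6C6 = 6.
The two cells of cage k must have sum 8; hence R3C6 = 3.
Cage k needs two cells with sum 8, so R4C6 = 5.
The two cells of cage j must have difference 4, which forces R5C3 = 5.
Row 6 already has 6; hence R6C3 = 1.
Column 3 already has 5, which forces R1C3 = 6.
The 3 cells of cage a must have sum 14, leaving R1C5 = 5.
Cage o has sum 13, so R3C2 = 5.
Cage o needs sum 13, which forces R4C2 = 6.
Row 5 now contains 5, leaving R5C2 = 2.
2 is placed in column 2, so R6C2 = 4.
Cage b needs product 12; hence R1C1 = 4.
2 is placed in column 2; hence R1C2 = 1.
1 is placed in row 1; hence R1C6 = 2.
The two cells of cage p must have product 30, which forces R2C1 = 5.
The 3 cells of cage b must have product 12, leaving R2C2 = 3.
2 is placed in column 6; hence R2C6 = 1.
5 is placed in row 3; hence R3C1 = 6.
Row 3 already has 6, which forces R3C5 = 2.
2 is placed in column 5, so R4C5 = 4.
4 is placed in row 6, leaving R6C1 = 2.
Cage g needs product 32; hence R2C3 = 2.
1 is placed in row 2, so R2C4 = 4.
2 is placed in column 5; hence R2C5 = 6.
Row 3 now contains 2, leaving R3C3 = 4.
Cage g needs product 32, which forces R3C4 = 1.
Row 4 now contains 4, which forces R4C4 = 2.
Completed grid: 4 1 6 3 5 2 / 5 3 2 4 6 1 / 6 5 4 1 2 3 / 1 6 3 2 4 5 / 3 2 5 6 1 4 / 2 4 1 5 3 6.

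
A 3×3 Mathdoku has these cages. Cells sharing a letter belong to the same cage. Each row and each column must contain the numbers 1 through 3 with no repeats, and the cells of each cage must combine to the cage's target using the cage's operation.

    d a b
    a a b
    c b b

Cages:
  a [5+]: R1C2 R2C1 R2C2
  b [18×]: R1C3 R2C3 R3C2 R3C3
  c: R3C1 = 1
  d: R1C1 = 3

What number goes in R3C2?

Cage d is given, which forces R1C1 = 3.
C is a freebie, so R3C1 = 1.
Cage b has product 18; hence R3C2 = 3.
1 is placed in row 3, which forces R3C3 = 2.
Cage a has sum 5, leaving R1C2 = 2.
2 is placed in column 3; hence R1C3 = 1.
Column 1 now contains 1, so R2C1 = 2.
3 is placed in column 2, which forces R2C2 = 1.
Cage b has product 18, so R2C3 = 3.
Filled in: 3 2 1 / 2 1 3 / 1 3 2.

3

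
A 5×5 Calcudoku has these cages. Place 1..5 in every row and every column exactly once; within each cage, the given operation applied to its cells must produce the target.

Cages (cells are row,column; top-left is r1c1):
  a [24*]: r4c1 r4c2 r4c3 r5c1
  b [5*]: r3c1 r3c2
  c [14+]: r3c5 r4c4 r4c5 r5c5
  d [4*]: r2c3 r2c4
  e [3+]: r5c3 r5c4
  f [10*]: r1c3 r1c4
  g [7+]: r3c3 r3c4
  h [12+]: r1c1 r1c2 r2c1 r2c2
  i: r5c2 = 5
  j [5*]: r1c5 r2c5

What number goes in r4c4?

5

Cage i is a single given cell, which forces r5c2 = 5.
The two cells of cage b must have product 5, leaving r3c1 = 5.
5 is placed in column 2, so r3c2 = 1.
Row 2 needs a 5, and only r2c5 is open for it.
Column 5 already has 5, so r1c5 = 1.
The 4 cells of cage c must have sum 14, which forces r4c4 = 5.
Cage f's pair has product 10, which forces r1c3 = 5.
Column 4 already has 5, which forces r1c4 = 2.
2 is placed in column 4, so r5c4 = 1.
The two cells of cage d must have product 4; hence r2c3 = 1.
Column 4 now contains 1, so r2c4 = 4.
4 is placed in column 4, so r3c4 = 3.
Row 5 now contains 1; hence r5c3 = 2.
Row 3 now contains 3, which forces r3c3 = 4.
4 is placed in row 3; hence r3c5 = 2.
Cage a needs product 24, so r4c1 = 1.
Cage a needs product 24, leaving r4c2 = 2.
4 is placed in column 3, leaving r4c3 = 3.
Row 4 now contains 3, so r4c5 = 4.
Column 5 already has 4, so r5c5 = 3.
Cage h needs sum 12, so r1c1 = 3.
The 4 cells of cage h must have sum 12, leaving r1c2 = 4.
Cage h has sum 12, which forces r2c1 = 2.
2 is placed in column 2; hence r2c2 = 3.
Row 5 now contains 3; hence r5c1 = 4.
Filled in: 3 4 5 2 1 / 2 3 1 4 5 / 5 1 4 3 2 / 1 2 3 5 4 / 4 5 2 1 3.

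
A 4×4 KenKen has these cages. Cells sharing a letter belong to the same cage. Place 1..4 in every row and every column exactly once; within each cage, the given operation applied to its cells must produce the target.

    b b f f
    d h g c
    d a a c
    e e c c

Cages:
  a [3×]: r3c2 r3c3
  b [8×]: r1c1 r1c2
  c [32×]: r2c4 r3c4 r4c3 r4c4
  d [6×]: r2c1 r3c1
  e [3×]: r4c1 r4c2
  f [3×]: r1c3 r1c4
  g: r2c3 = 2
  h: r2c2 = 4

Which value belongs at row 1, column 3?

Cage h is a single given cell; hence r2c2 = 4.
Cage g is given; hence r2c3 = 2.
Row 2 already has 2, so r2c4 = 1.
Cage c needs product 32, so r4c3 = 4.
Column 4 already has 1, which forces r4c4 = 2.
The two cells of cage b must have product 8, so r1c1 = 4.
4 is placed in column 2, so r1c2 = 2.
Cage f needs two cells with product 3, leaving r1c3 = 1.
Column 4 already has 1, which forces r1c4 = 3.
Row 2 already has 2; hence r2c1 = 3.
Cage d's pair has product 6; hence r3c1 = 2.
Column 3 already has 1; hence r3c3 = 3.
Column 4 now contains 2, so r3c4 = 4.
Column 1 already has 3, which forces r4c1 = 1.
1 is placed in row 4, so r4c2 = 3.
3 is placed in row 3, so r3c2 = 1.
The full grid is 4 2 1 3 / 3 4 2 1 / 2 1 3 4 / 1 3 4 2.

1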